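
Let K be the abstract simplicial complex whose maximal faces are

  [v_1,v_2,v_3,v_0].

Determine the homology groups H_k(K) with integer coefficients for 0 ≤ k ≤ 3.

Order the vertices as v_0 < v_1 < v_2 < v_3. Listing each simplex with vertices in this order, K has dimension 3 with simplices:

  0-simplices (4): [v_0], [v_1], [v_2], [v_3]
  1-simplices (6): [v_0,v_1], [v_0,v_2], [v_0,v_3], [v_1,v_2], [v_1,v_3], [v_2,v_3]
  2-simplices (4): [v_0,v_1,v_2], [v_0,v_1,v_3], [v_0,v_2,v_3], [v_1,v_2,v_3]
  3-simplices (1): [v_0,v_1,v_2,v_3]

Hence C_0 ≅ Z^4, C_1 ≅ Z^6, C_2 ≅ Z^4, C_3 ≅ Z^1.

The boundary map ∂_1: C_1 → C_0 sends each edge [p,q] (with p < q) to q − p.
The resulting 4×6 matrix has rank 3, and its Smith normal form has invariant factors (1,1,1).

Boundary ∂_2: C_2 → C_1 maps a triangle to the signed sum of its edges. For instance
  ∂[v_0,v_2,v_3] = [v_2,v_3] − [v_0,v_3] + [v_0,v_2],
  ∂[v_1,v_2,v_3] = [v_2,v_3] − [v_1,v_3] + [v_1,v_2].
As a 6×4 matrix over Z this has rank 3, with invariant factors (1,1,1).

The boundary map ∂_3: C_3 → C_2 sends each 3-simplex σ to the alternating sum Σ_i (−1)^i (σ with its i-th vertex removed). For instance
  ∂[v_0,v_1,v_2,v_3] = [v_1,v_2,v_3] − [v_0,v_2,v_3] + [v_0,v_1,v_3] − [v_0,v_1,v_2].
This gives a 4×1 integer matrix of rank 1; reducing to Smith normal form yields diagonal entries (1).

From H_k ≅ ker(∂_k) / im(∂_{k+1}) we obtain:

  H_0: rank C_0 − rank ∂_1 = 4 − 3 = 1, and the invariant factors of ∂_1 are all 1, so H_0 = Z.
  H_1: rank ker ∂_1 − rank ∂_2 = (6 − 3) − 3 = 0, and the invariant factors of ∂_2 are all 1, so H_1 = 0.
  H_2: rank ker ∂_2 − rank ∂_3 = (4 − 3) − 1 = 0, and the invariant factors of ∂_3 are all 1, so H_2 = 0.
  H_3: rank ker ∂_3 − rank ∂_4 = (1 − 1) − 0 = 0, and there is no ∂_4, so H_3 = 0.

As a check, the Euler characteristic is 4 − 6 + 4 − 1 = 1, which agrees with 1 − 0 + 0 − 0 = 1.

H_0 = Z,  H_1 = 0,  H_2 = 0,  H_3 = 0.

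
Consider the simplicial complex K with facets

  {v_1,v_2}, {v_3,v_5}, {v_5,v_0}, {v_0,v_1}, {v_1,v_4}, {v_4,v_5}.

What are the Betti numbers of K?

b_0 = 1, b_1 = 1.

K has 6 vertices, 6 edges.
rank ∂_0 = 0, rank ∂_1 = 5 ⇒ b_0 = 6 − 0 − 5 = 1; all invariant factors of ∂_1 are 1 so no torsion. So H_0 = Z.
rank ∂_1 = 5, rank ∂_2 = 0 ⇒ b_1 = 6 − 5 − 0 = 1. So H_1 = Z.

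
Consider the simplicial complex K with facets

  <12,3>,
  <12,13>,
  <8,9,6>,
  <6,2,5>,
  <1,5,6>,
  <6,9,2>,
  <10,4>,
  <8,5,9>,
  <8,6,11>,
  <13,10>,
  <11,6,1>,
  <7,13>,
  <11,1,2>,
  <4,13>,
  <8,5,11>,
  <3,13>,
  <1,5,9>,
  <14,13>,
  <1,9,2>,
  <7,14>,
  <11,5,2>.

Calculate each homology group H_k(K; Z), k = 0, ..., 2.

H_0 ≅ Z^2,  H_1 ≅ Z^3 ⊕ Z/2,  H_2 = 0.

Take the total order 1 < 2 < 3 < 4 < 5 < 6 < 7 < 8 < 9 < 10 < 11 < 12 < 13 < 14 on the vertex set. Then K (dimension 2) consists of the simplices:

  0-simplices (14): [1], [2], [3], [4], [5], [6], [7], [8], [9], [10], [11], [12], [13], [14]
  1-simplices (27): (27 of them)
  2-simplices (12): [1,2,9], [1,2,11], [1,5,6], [1,5,9], [1,6,11], [2,5,6], [2,5,11], [2,6,9], [5,8,9], [5,8,11], [6,8,9], [6,8,11]

so the chain groups are C_0 ≅ Z^14, C_1 ≅ Z^27, C_2 ≅ Z^12.

Boundary ∂_1: C_1 → C_0 maps an edge to its endpoints' difference, ∂[p,q] = q − p.
As a 14×27 matrix over Z this has rank 12, with invariant factors (1,1,1,1,1,1,1,1,1,1,1,1).

Boundary ∂_2: C_2 → C_1 sends each 2-simplex [p,q,r] to [q,r] − [p,r] + [p,q]. For instance
  ∂[1,2,9] = [2,9] − [1,9] + [1,2],
  ∂[1,6,11] = [6,11] − [1,11] + [1,6].
As a 27×12 matrix over Z this has rank 12, with invariant factors (1,1,1,1,1,1,1,1,1,1,1,2).

Computing H_k = (kernel of ∂_k) / (image of ∂_{k+1}):

  H_0: rank C_0 − rank ∂_1 = 14 − 12 = 2, and the invariant factors of ∂_1 are all 1, so H_0 = Z^2.
  H_1: rank ker ∂_1 − rank ∂_2 = (27 − 12) − 12 = 3, and ∂_2 has invariant factor 2 > 1, so H_1 = Z^3 ⊕ Z/2.
  H_2: rank ker ∂_2 − rank ∂_3 = (12 − 12) − 0 = 0, and there is no ∂_3, so H_2 = 0.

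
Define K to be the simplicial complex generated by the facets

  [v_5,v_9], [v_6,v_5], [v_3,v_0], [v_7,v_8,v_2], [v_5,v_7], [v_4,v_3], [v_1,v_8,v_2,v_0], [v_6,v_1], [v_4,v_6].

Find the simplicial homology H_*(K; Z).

H_0 ≅ Z,  H_1 ≅ Z^2,  H_2 = 0,  H_3 = 0.

Take the total order v_0 < v_1 < v_2 < v_3 < v_4 < v_5 < v_6 < v_7 < v_8 < v_9 on the vertex set. Then K (dimension 3) consists of the simplices:

  0-simplices (10): [v_0], [v_1], [v_2], [v_3], [v_4], [v_5], [v_6], [v_7], [v_8], [v_9]
  1-simplices (15): (15 of them)
  2-simplices (5): [v_0,v_1,v_2], [v_0,v_1,v_8], [v_0,v_2,v_8], [v_1,v_2,v_8], [v_2,v_7,v_8]
  3-simplices (1): [v_0,v_1,v_2,v_8]

giving chain groups C_0 ≅ Z^10, C_1 ≅ Z^15, C_2 ≅ Z^5, C_3 ≅ Z^1.

Boundary ∂_1: C_1 → C_0 sends each edge [p,q] (with p < q) to q − p.
The 10×15 boundary matrix has rank 9 and Smith normal form diag(1,1,1,1,1,1,1,1,1).

∂_2: C_2 → C_1 maps a triangle to the signed sum of its edges. For instance
  ∂[v_0,v_1,v_2] = [v_1,v_2] − [v_0,v_2] + [v_0,v_1],
  ∂[v_0,v_2,v_8] = [v_2,v_8] − [v_0,v_8] + [v_0,v_2].
As a 15×5 matrix over Z this has rank 4, with invariant factors (1,1,1,1).

∂_3: C_3 → C_2 sends each 3-simplex σ to the alternating sum Σ_i (−1)^i (σ with its i-th vertex removed). For instance
  ∂[v_0,v_1,v_2,v_8] = [v_1,v_2,v_8] − [v_0,v_2,v_8] + [v_0,v_1,v_8] − [v_0,v_1,v_2].
As a 5×1 matrix over Z this has rank 1, with invariant factors (1).

Reading off H_k = ker ∂_k / im ∂_{k+1}:

  H_0: rank C_0 − rank ∂_1 = 10 − 9 = 1, and the invariant factors of ∂_1 are all 1, so H_0 = Z.
  H_1: rank ker ∂_1 − rank ∂_2 = (15 − 9) − 4 = 2, and the invariant factors of ∂_2 are all 1, so H_1 = Z^2.
  H_2: rank ker ∂_2 − rank ∂_3 = (5 − 4) − 1 = 0, and the invariant factors of ∂_3 are all 1, so H_2 = 0.
  H_3: rank ker ∂_3 − rank ∂_4 = (1 − 1) − 0 = 0, and there is no ∂_4, so H_3 = 0.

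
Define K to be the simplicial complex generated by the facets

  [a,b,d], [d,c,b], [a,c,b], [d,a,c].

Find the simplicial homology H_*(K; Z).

H_0 ≅ Z,  H_1 = 0,  H_2 ≅ Z.

Order the vertices as a < b < c < d. Listing each simplex with vertices in this order, K has dimension 2 with simplices:

  0-simplices (4): a, b, c, d
  1-simplices (6): ab, ac, ad, bc, bd, cd
  2-simplices (4): abc, abd, acd, bcd

so the chain groups are C_0 ≅ Z^4, C_1 ≅ Z^6, C_2 ≅ Z^4.

Boundary ∂_1: C_1 → C_0 maps an edge to its endpoints' difference, ∂[p,q] = q − p.
As a 4×6 matrix over Z this has rank 3, with invariant factors (1,1,1).

Boundary ∂_2: C_2 → C_1 acts by ∂[p,q,r] = [q,r] − [p,r] + [p,q]. For instance
  ∂abc = bc − ac + ab,
  ∂abd = bd − ad + ab.
The resulting 6×4 matrix has rank 3, and its Smith normal form has invariant factors (1,1,1).

Reading off H_k = ker ∂_k / im ∂_{k+1}:

  H_0: rank C_0 − rank ∂_1 = 4 − 3 = 1, and the invariant factors of ∂_1 are all 1, so H_0 ≅ Z.
  H_1: rank ker ∂_1 − rank ∂_2 = (6 − 3) − 3 = 0, and the invariant factors of ∂_2 are all 1, so H_1 ≅ 0.
  H_2: rank ker ∂_2 − rank ∂_3 = (4 − 3) − 0 = 1, and there is no ∂_3, so H_2 ≅ Z.

(K is a triangulation of the 2-sphere S^2.)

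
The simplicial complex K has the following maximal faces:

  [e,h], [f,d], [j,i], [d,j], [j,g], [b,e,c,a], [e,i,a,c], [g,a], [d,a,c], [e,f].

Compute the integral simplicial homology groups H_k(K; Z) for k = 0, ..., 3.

H_0 ≅ Z,  H_1 ≅ Z^3,  H_2 = 0,  H_3 = 0.

Fix the vertex order a < b < c < d < e < f < g < h < i < j and write every simplex with vertices in increasing order. Then dim K = 3 and the simplices of K are:

  0-simplices (10): a, b, c, d, e, f, g, h, i, j
  1-simplices (18): ab, ac, ad, ae, ag, ai, bc, be, cd, ce, ci, df, dj, ef, eh, ei, gj, ij
  2-simplices (8): abc, abe, acd, ace, aci, aei, bce, cei
  3-simplices (2): abce, acei

so the chain groups are C_0 ≅ Z^10, C_1 ≅ Z^18, C_2 ≅ Z^8, C_3 ≅ Z^2.

Boundary ∂_1: C_1 → C_0 maps an edge to its endpoints' difference, ∂[p,q] = q − p.
As a 10×18 matrix over Z this has rank 9, with invariant factors (1,1,1,1,1,1,1,1,1).

∂_2: C_2 → C_1 maps a triangle to the signed sum of its edges. For instance
  ∂aci = ci − ai + ac,
  ∂abe = be − ae + ab.
The resulting 18×8 matrix has rank 6, and its Smith normal form has invariant factors (1,1,1,1,1,1).

Boundary ∂_3: C_3 → C_2 sends each 3-simplex σ to the alternating sum Σ_i (−1)^i (σ with its i-th vertex removed). For instance
  ∂acei = cei − aei + aci − ace,
  ∂abce = bce − ace + abe − abc.
The resulting 8×2 matrix has rank 2, and its Smith normal form has invariant factors (1,1).

Now H_k = ker ∂_k / im ∂_{k+1}, so:

  H_0: rank C_0 − rank ∂_1 = 10 − 9 = 1, and the invariant factors of ∂_1 are all 1, so H_0 = Z.
  H_1: rank ker ∂_1 − rank ∂_2 = (18 − 9) − 6 = 3, and the invariant factors of ∂_2 are all 1, so H_1 = Z^3.
  H_2: rank ker ∂_2 − rank ∂_3 = (8 − 6) − 2 = 0, and the invariant factors of ∂_3 are all 1, so H_2 = 0.
  H_3: rank ker ∂_3 − rank ∂_4 = (2 − 2) − 0 = 0, and there is no ∂_4, so H_3 = 0.

As a check, the Euler characteristic is 10 − 18 + 8 − 2 = -2, which agrees with 1 − 3 + 0 − 0 = -2.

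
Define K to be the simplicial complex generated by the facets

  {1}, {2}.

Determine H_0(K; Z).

Fix the vertex order 1 < 2 and write every simplex with vertices in increasing order. Then dim K = 0 and the simplices of K are:

  0-simplices (2): [1], [2]

Hence C_0 ≅ Z^2.

From H_k ≅ ker(∂_k) / im(∂_{k+1}) we obtain:

  H_0: rank C_0 − rank ∂_1 = 2 − 0 = 2, and there is no ∂_1, so H_0 ≅ Z^2.

(K is a triangulation of a set of 2 points.)

H_0 = Z^2.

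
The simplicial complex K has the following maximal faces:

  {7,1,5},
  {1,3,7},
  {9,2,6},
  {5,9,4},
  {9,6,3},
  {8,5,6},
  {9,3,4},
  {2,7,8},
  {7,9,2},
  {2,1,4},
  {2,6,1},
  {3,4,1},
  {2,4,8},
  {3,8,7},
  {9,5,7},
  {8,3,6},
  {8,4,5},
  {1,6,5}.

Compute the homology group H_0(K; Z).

Order the vertices as 1 < 2 < 3 < 4 < 5 < 6 < 7 < 8 < 9. Listing each simplex with vertices in this order, K has dimension 2 with simplices:

  0-simplices (9): [1], [2], [3], [4], [5], [6], [7], [8], [9]
  1-simplices (27): (27 of them)
  2-simplices (18): [1,2,4], [1,2,6], [1,3,4], [1,3,7], [1,5,6], [1,5,7], [2,4,8], [2,6,9], [2,7,8], [2,7,9], [3,4,9], [3,6,8], [3,6,9], [3,7,8], [4,5,8], [4,5,9], [5,6,8], [5,7,9]

so the chain groups are C_0 ≅ Z^9, C_1 ≅ Z^27, C_2 ≅ Z^18.

∂_1: C_1 → C_0 sends each edge [p,q] (with p < q) to q − p. For instance
  ∂[5,9] = [9] − [5].
The 9×27 boundary matrix has rank 8 and Smith normal form diag(1,1,1,1,1,1,1,1).

∂_2: C_2 → C_1 acts by ∂[p,q,r] = [q,r] − [p,r] + [p,q]. For instance
  ∂[1,5,6] = [5,6] − [1,6] + [1,5],
  ∂[2,7,8] = [7,8] − [2,8] + [2,7].
The 27×18 boundary matrix has rank 17 and Smith normal form diag(1,1,1,1,1,1,1,1,1,1,1,1,1,1,1,1,1).

Reading off H_k = ker ∂_k / im ∂_{k+1}:

  H_0: rank C_0 − rank ∂_1 = 9 − 8 = 1, and the invariant factors of ∂_1 are all 1, so H_0 = Z.

H_0 ≅ Z.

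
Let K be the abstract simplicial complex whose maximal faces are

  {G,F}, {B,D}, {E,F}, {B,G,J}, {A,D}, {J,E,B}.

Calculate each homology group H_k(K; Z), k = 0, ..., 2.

H_0 = Z,  H_1 = Z,  H_2 = 0.

We work with the vertex ordering A < B < D < E < F < G < J. The simplices of K, each written with vertices in increasing order, are:

  0-simplices (7): A, B, D, E, F, G, J
  1-simplices (9): AD, BD, BE, BG, BJ, EF, EJ, FG, GJ
  2-simplices (2): BEJ, BGJ

so the chain groups are C_0 ≅ Z^7, C_1 ≅ Z^9, C_2 ≅ Z^2.

∂_1: C_1 → C_0 sends each edge [p,q] (with p < q) to q − p.
The 7×9 boundary matrix has rank 6 and Smith normal form diag(1,1,1,1,1,1).

∂_2: C_2 → C_1 sends each 2-simplex [p,q,r] to [q,r] − [p,r] + [p,q]. For instance
  ∂BGJ = GJ − BJ + BG,
  ∂BEJ = EJ − BJ + BE.
The 9×2 boundary matrix has rank 2 and Smith normal form diag(1,1).

Now H_k = ker ∂_k / im ∂_{k+1}, so:

  H_0: rank C_0 − rank ∂_1 = 7 − 6 = 1, and the invariant factors of ∂_1 are all 1, so H_0 = Z.
  H_1: rank ker ∂_1 − rank ∂_2 = (9 − 6) − 2 = 1, and the invariant factors of ∂_2 are all 1, so H_1 = Z.
  H_2: rank ker ∂_2 − rank ∂_3 = (2 − 2) − 0 = 0, and there is no ∂_3, so H_2 = 0.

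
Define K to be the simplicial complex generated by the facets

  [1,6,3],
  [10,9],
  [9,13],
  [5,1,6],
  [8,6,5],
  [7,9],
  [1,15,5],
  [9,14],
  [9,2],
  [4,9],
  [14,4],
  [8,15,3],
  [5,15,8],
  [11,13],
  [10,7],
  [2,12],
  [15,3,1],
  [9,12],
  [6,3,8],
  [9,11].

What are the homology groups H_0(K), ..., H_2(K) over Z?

We work with the vertex ordering 1 < 2 < 3 < 4 < 5 < 6 < 7 < 8 < 9 < 10 < 11 < 12 < 13 < 14 < 15. The simplices of K, each written with vertices in increasing order, are:

  0-simplices (15): [1], [2], [3], [4], [5], [6], [7], [8], [9], [10], [11], [12], [13], [14], [15]
  1-simplices (24): (24 of them)
  2-simplices (8): [1,3,6], [1,3,15], [1,5,6], [1,5,15], [3,6,8], [3,8,15], [5,6,8], [5,8,15]

giving chain groups C_0 ≅ Z^15, C_1 ≅ Z^24, C_2 ≅ Z^8.

Boundary ∂_1: C_1 → C_0 is given by ∂[p,q] = [q] − [p]. For instance
  ∂[4,14] = [14] − [4].
The 15×24 boundary matrix has rank 13 and Smith normal form diag(1,1,1,1,1,1,1,1,1,1,1,1,1).

Boundary ∂_2: C_2 → C_1 maps a triangle to the signed sum of its edges. For instance
  ∂[1,5,6] = [5,6] − [1,6] + [1,5],
  ∂[5,6,8] = [6,8] − [5,8] + [5,6].
The resulting 24×8 matrix has rank 7, and its Smith normal form has invariant factors (1,1,1,1,1,1,1).

Computing H_k = (kernel of ∂_k) / (image of ∂_{k+1}):

  H_0: rank C_0 − rank ∂_1 = 15 − 13 = 2, and the invariant factors of ∂_1 are all 1, so H_0 = Z^2.
  H_1: rank ker ∂_1 − rank ∂_2 = (24 − 13) − 7 = 4, and the invariant factors of ∂_2 are all 1, so H_1 = Z^4.
  H_2: rank ker ∂_2 − rank ∂_3 = (8 − 7) − 0 = 1, and there is no ∂_3, so H_2 = Z.

H_0 = Z^2,  H_1 = Z^4,  H_2 = Z.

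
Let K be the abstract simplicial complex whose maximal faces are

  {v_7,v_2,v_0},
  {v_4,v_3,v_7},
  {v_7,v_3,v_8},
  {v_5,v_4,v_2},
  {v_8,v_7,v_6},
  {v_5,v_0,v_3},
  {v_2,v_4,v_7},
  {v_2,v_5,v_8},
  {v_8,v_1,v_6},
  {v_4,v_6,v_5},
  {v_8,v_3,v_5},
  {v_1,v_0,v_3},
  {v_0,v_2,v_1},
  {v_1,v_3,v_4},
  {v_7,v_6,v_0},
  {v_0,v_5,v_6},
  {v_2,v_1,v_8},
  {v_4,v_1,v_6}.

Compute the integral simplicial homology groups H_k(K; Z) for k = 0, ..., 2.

H_0 = Z,  H_1 = Z^2,  H_2 = Z.

Order the vertices as v_0 < v_1 < v_2 < v_3 < v_4 < v_5 < v_6 < v_7 < v_8. Listing each simplex with vertices in this order, K has dimension 2 with simplices:

  0-simplices (9): [v_0], [v_1], [v_2], [v_3], [v_4], [v_5], [v_6], [v_7], [v_8]
  1-simplices (27): (27 of them)
  2-simplices (18): (18 of them)

Hence C_0 ≅ Z^9, C_1 ≅ Z^27, C_2 ≅ Z^18.

∂_1: C_1 → C_0 sends each edge [p,q] (with p < q) to q − p. For instance
  ∂[v_1,v_8] = [v_8] − [v_1].
As a 9×27 matrix over Z this has rank 8, with invariant factors (1,1,1,1,1,1,1,1).

Boundary ∂_2: C_2 → C_1 acts by ∂[p,q,r] = [q,r] − [p,r] + [p,q]. For instance
  ∂[v_0,v_6,v_7] = [v_6,v_7] − [v_0,v_7] + [v_0,v_6],
  ∂[v_2,v_4,v_7] = [v_4,v_7] − [v_2,v_7] + [v_2,v_4].
This gives a 27×18 integer matrix of rank 17; reducing to Smith normal form yields diagonal entries (1,1,1,1,1,1,1,1,1,1,1,1,1,1,1,1,1).

Reading off H_k = ker ∂_k / im ∂_{k+1}:

  H_0: rank C_0 − rank ∂_1 = 9 − 8 = 1, and the invariant factors of ∂_1 are all 1, so H_0 = Z.
  H_1: rank ker ∂_1 − rank ∂_2 = (27 − 8) − 17 = 2, and the invariant factors of ∂_2 are all 1, so H_1 = Z^2.
  H_2: rank ker ∂_2 − rank ∂_3 = (18 − 17) − 0 = 1, and there is no ∂_3, so H_2 = Z.

(K is a triangulation of the torus T^2.)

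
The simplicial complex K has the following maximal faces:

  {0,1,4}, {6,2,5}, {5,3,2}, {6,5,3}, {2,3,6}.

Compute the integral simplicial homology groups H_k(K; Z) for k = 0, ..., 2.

K has 7 vertices, 9 edges, 5 triangles.
rank ∂_0 = 0, rank ∂_1 = 5 ⇒ b_0 = 7 − 0 − 5 = 2; all invariant factors of ∂_1 are 1 so no torsion. So H_0 = Z^2.
rank ∂_1 = 5, rank ∂_2 = 4 ⇒ b_1 = 9 − 5 − 4 = 0; all invariant factors of ∂_2 are 1 so no torsion. So H_1 = 0.
rank ∂_2 = 4, rank ∂_3 = 0 ⇒ b_2 = 5 − 4 − 0 = 1. So H_2 = Z.

H_0 ≅ Z^2,  H_1 = 0,  H_2 ≅ Z.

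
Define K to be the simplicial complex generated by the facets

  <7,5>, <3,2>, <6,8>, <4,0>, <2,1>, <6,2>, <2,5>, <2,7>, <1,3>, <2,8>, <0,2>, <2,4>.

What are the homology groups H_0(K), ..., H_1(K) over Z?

H_0 = Z,  H_1 = Z^4.

Fix the vertex order 0 < 1 < 2 < 3 < 4 < 5 < 6 < 7 < 8 and write every simplex with vertices in increasing order. Then dim K = 1 and the simplices of K are:

  0-simplices (9): [0], [1], [2], [3], [4], [5], [6], [7], [8]
  1-simplices (12): [0,2], [0,4], [1,2], [1,3], [2,3], [2,4], [2,5], [2,6], [2,7], [2,8], [5,7], [6,8]

Hence C_0 ≅ Z^9, C_1 ≅ Z^12.

The boundary map ∂_1: C_1 → C_0 sends each edge [p,q] (with p < q) to q − p.
The resulting 9×12 matrix has rank 8, and its Smith normal form has invariant factors (1,1,1,1,1,1,1,1).

From H_k ≅ ker(∂_k) / im(∂_{k+1}) we obtain:

  H_0: rank C_0 − rank ∂_1 = 9 − 8 = 1, and the invariant factors of ∂_1 are all 1, so H_0 ≅ Z.
  H_1: rank ker ∂_1 − rank ∂_2 = (12 − 8) − 0 = 4, and there is no ∂_2, so H_1 ≅ Z^4.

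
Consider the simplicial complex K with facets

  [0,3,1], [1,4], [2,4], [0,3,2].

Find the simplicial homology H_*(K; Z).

H_0 ≅ Z,  H_1 ≅ Z,  H_2 = 0.

Order the vertices as 0 < 1 < 2 < 3 < 4. Listing each simplex with vertices in this order, K has dimension 2 with simplices:

  0-simplices (5): [0], [1], [2], [3], [4]
  1-simplices (7): [0,1], [0,2], [0,3], [1,3], [1,4], [2,3], [2,4]
  2-simplices (2): [0,1,3], [0,2,3]

so the chain groups are C_0 ≅ Z^5, C_1 ≅ Z^7, C_2 ≅ Z^2.

Boundary ∂_1: C_1 → C_0 sends each edge [p,q] (with p < q) to q − p.
The 5×7 boundary matrix has rank 4 and Smith normal form diag(1,1,1,1).

∂_2: C_2 → C_1 maps a triangle to the signed sum of its edges. For instance
  ∂[0,1,3] = [1,3] − [0,3] + [0,1],
  ∂[0,2,3] = [2,3] − [0,3] + [0,2].
The 7×2 boundary matrix has rank 2 and Smith normal form diag(1,1).

Now H_k = ker ∂_k / im ∂_{k+1}, so:

  H_0: rank C_0 − rank ∂_1 = 5 − 4 = 1, and the invariant factors of ∂_1 are all 1, so H_0 = Z.
  H_1: rank ker ∂_1 − rank ∂_2 = (7 − 4) − 2 = 1, and the invariant factors of ∂_2 are all 1, so H_1 = Z.
  H_2: rank ker ∂_2 − rank ∂_3 = (2 − 2) − 0 = 0, and there is no ∂_3, so H_2 = 0.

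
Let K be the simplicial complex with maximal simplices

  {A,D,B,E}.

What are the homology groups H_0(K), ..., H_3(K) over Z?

Order the vertices as A < B < D < E. Listing each simplex with vertices in this order, K has dimension 3 with simplices:

  0-simplices (4): A, B, D, E
  1-simplices (6): AB, AD, AE, BD, BE, DE
  2-simplices (4): ABD, ABE, ADE, BDE
  3-simplices (1): ABDE

so the chain groups are C_0 ≅ Z^4, C_1 ≅ Z^6, C_2 ≅ Z^4, C_3 ≅ Z^1.

Boundary ∂_1: C_1 → C_0 sends each edge [p,q] (with p < q) to q − p. For instance
  ∂AB = B − A.
As a 4×6 matrix over Z this has rank 3, with invariant factors (1,1,1).

∂_2: C_2 → C_1 acts by ∂[p,q,r] = [q,r] − [p,r] + [p,q]. For instance
  ∂ADE = DE − AE + AD,
  ∂BDE = DE − BE + BD.
As a 6×4 matrix over Z this has rank 3, with invariant factors (1,1,1).

Boundary ∂_3: C_3 → C_2 sends each 3-simplex σ to the alternating sum Σ_i (−1)^i (σ with its i-th vertex removed). For instance
  ∂ABDE = BDE − ADE + ABE − ABD.
The 4×1 boundary matrix has rank 1 and Smith normal form diag(1).

From H_k ≅ ker(∂_k) / im(∂_{k+1}) we obtain:

  H_0: rank C_0 − rank ∂_1 = 4 − 3 = 1, and the invariant factors of ∂_1 are all 1, so H_0 ≅ Z.
  H_1: rank ker ∂_1 − rank ∂_2 = (6 − 3) − 3 = 0, and the invariant factors of ∂_2 are all 1, so H_1 ≅ 0.
  H_2: rank ker ∂_2 − rank ∂_3 = (4 − 3) − 1 = 0, and the invariant factors of ∂_3 are all 1, so H_2 ≅ 0.
  H_3: rank ker ∂_3 − rank ∂_4 = (1 − 1) − 0 = 0, and there is no ∂_4, so H_3 ≅ 0.

H_0 ≅ Z,  H_1 = 0,  H_2 = 0,  H_3 = 0.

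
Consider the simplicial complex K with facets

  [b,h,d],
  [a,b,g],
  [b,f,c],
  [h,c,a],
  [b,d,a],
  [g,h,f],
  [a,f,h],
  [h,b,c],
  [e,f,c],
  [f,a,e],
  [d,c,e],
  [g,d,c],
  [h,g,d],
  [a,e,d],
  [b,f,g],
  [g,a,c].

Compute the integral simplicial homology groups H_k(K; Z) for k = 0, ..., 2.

K has 8 vertices, 24 edges, 16 triangles.
rank ∂_0 = 0, rank ∂_1 = 7 ⇒ b_0 = 8 − 0 − 7 = 1; all invariant factors of ∂_1 are 1 so no torsion. So H_0 = Z.
rank ∂_1 = 7, rank ∂_2 = 15 ⇒ b_1 = 24 − 7 − 15 = 2; all invariant factors of ∂_2 are 1 so no torsion. So H_1 = Z^2.
rank ∂_2 = 15, rank ∂_3 = 0 ⇒ b_2 = 16 − 15 − 0 = 1. So H_2 = Z.

H_0 ≅ Z,  H_1 ≅ Z^2,  H_2 ≅ Z.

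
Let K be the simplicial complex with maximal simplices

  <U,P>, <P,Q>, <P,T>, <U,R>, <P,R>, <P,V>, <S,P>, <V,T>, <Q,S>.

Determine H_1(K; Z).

We work with the vertex ordering P < Q < R < S < T < U < V. The simplices of K, each written with vertices in increasing order, are:

  0-simplices (7): P, Q, R, S, T, U, V
  1-simplices (9): PQ, PR, PS, PT, PU, PV, QS, RU, TV

Hence C_0 ≅ Z^7, C_1 ≅ Z^9.

Boundary ∂_1: C_1 → C_0 maps an edge to its endpoints' difference, ∂[p,q] = q − p. For instance
  ∂PV = V − P.
This gives a 7×9 integer matrix of rank 6; reducing to Smith normal form yields diagonal entries (1,1,1,1,1,1).

Reading off H_k = ker ∂_k / im ∂_{k+1}:

  H_1: rank ker ∂_1 − rank ∂_2 = (9 − 6) − 0 = 3, and there is no ∂_2, so H_1 ≅ Z^3.

H_1 ≅ Z^3.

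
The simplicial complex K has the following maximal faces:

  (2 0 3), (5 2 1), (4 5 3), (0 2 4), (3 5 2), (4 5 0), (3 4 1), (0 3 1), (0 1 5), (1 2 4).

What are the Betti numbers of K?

We work with the vertex ordering 0 < 1 < 2 < 3 < 4 < 5. The simplices of K, each written with vertices in increasing order, are:

  0-simplices (6): [0], [1], [2], [3], [4], [5]
  1-simplices (15): [0,1], [0,2], [0,3], [0,4], [0,5], [1,2], [1,3], [1,4], [1,5], [2,3], [2,4], [2,5], [3,4], [3,5], [4,5]
  2-simplices (10): [0,1,3], [0,1,5], [0,2,3], [0,2,4], [0,4,5], [1,2,4], [1,2,5], [1,3,4], [2,3,5], [3,4,5]

so the chain groups are C_0 ≅ Z^6, C_1 ≅ Z^15, C_2 ≅ Z^10.

The boundary map ∂_1: C_1 → C_0 maps an edge to its endpoints' difference, ∂[p,q] = q − p. For instance
  ∂[0,2] = [2] − [0].
The 6×15 boundary matrix has rank 5 and Smith normal form diag(1,1,1,1,1).

∂_2: C_2 → C_1 maps a triangle to the signed sum of its edges. For instance
  ∂[0,4,5] = [4,5] − [0,5] + [0,4],
  ∂[1,2,5] = [2,5] − [1,5] + [1,2].
As a 15×10 matrix over Z this has rank 10, with invariant factors (1,1,1,1,1,1,1,1,1,2).

Reading off H_k = ker ∂_k / im ∂_{k+1}:

  H_0: rank C_0 − rank ∂_1 = 6 − 5 = 1, and the invariant factors of ∂_1 are all 1, so H_0 ≅ Z.
  H_1: rank ker ∂_1 − rank ∂_2 = (15 − 5) − 10 = 0, and ∂_2 has invariant factor 2 > 1, so H_1 ≅ Z/2.
  H_2: rank ker ∂_2 − rank ∂_3 = (10 − 10) − 0 = 0, and there is no ∂_3, so H_2 ≅ 0.

(K is a triangulation of the real projective plane RP^2.)

Hence the Betti numbers are b_0 = 1, b_1 = 0, b_2 = 0.

b_0 = 1, b_1 = 0, b_2 = 0.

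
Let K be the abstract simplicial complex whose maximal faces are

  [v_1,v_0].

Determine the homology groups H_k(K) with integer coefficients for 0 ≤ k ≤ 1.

Take the total order v_0 < v_1 on the vertex set. Then K (dimension 1) consists of the simplices:

  0-simplices (2): [v_0], [v_1]
  1-simplices (1): [v_0,v_1]

giving chain groups C_0 ≅ Z^2, C_1 ≅ Z^1.

The boundary map ∂_1: C_1 → C_0 is given by ∂[p,q] = [q] − [p].
As a 2×1 matrix over Z this has rank 1, with invariant factors (1).

Computing H_k = (kernel of ∂_k) / (image of ∂_{k+1}):

  H_0: rank C_0 − rank ∂_1 = 2 − 1 = 1, and the invariant factors of ∂_1 are all 1, so H_0 = Z.
  H_1: rank ker ∂_1 − rank ∂_2 = (1 − 1) − 0 = 0, and there is no ∂_2, so H_1 = 0.

(K is a triangulation of the 1-simplex.)

H_0 ≅ Z,  H_1 = 0.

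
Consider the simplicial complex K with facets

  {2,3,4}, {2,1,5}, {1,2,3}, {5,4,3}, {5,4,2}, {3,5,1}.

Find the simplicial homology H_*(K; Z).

H_0 = Z,  H_1 = 0,  H_2 = Z.

Take the total order 1 < 2 < 3 < 4 < 5 on the vertex set. Then K (dimension 2) consists of the simplices:

  0-simplices (5): [1], [2], [3], [4], [5]
  1-simplices (9): [1,2], [1,3], [1,5], [2,3], [2,4], [2,5], [3,4], [3,5], [4,5]
  2-simplices (6): [1,2,3], [1,2,5], [1,3,5], [2,3,4], [2,4,5], [3,4,5]

giving chain groups C_0 ≅ Z^5, C_1 ≅ Z^9, C_2 ≅ Z^6.

Boundary ∂_1: C_1 → C_0 is given by ∂[p,q] = [q] − [p]. For instance
  ∂[1,3] = [3] − [1].
The 5×9 boundary matrix has rank 4 and Smith normal form diag(1,1,1,1).

The boundary map ∂_2: C_2 → C_1 acts by ∂[p,q,r] = [q,r] − [p,r] + [p,q]. For instance
  ∂[2,3,4] = [3,4] − [2,4] + [2,3],
  ∂[3,4,5] = [4,5] − [3,5] + [3,4].
This gives a 9×6 integer matrix of rank 5; reducing to Smith normal form yields diagonal entries (1,1,1,1,1).

Now H_k = ker ∂_k / im ∂_{k+1}, so:

  H_0: rank C_0 − rank ∂_1 = 5 − 4 = 1, and the invariant factors of ∂_1 are all 1, so H_0 = Z.
  H_1: rank ker ∂_1 − rank ∂_2 = (9 − 4) − 5 = 0, and the invariant factors of ∂_2 are all 1, so H_1 = 0.
  H_2: rank ker ∂_2 − rank ∂_3 = (6 − 5) − 0 = 1, and there is no ∂_3, so H_2 = Z.

As a check, the Euler characteristic is 5 − 9 + 6 = 2, which agrees with 1 − 0 + 1 = 2.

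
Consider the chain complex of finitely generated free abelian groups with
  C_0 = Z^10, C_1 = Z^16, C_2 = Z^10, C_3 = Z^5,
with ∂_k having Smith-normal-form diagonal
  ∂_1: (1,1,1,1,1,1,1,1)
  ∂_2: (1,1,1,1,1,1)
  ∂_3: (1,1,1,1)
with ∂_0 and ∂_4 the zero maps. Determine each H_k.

H_0: b_0 = 10 − 0 − 8 = 2; torsion from ∂_1 factors > 1: none. So H_0 = Z^2.
H_1: b_1 = 16 − 8 − 6 = 2; torsion from ∂_2 factors > 1: none. So H_1 = Z^2.
H_2: b_2 = 10 − 6 − 4 = 0; torsion from ∂_3 factors > 1: none. So H_2 = 0.
H_3: b_3 = 5 − 4 − 0 = 1; torsion from ∂_4 factors > 1: none. So H_3 = Z.

H_0 = Z^2,  H_1 = Z^2,  H_2 = 0,  H_3 = Z.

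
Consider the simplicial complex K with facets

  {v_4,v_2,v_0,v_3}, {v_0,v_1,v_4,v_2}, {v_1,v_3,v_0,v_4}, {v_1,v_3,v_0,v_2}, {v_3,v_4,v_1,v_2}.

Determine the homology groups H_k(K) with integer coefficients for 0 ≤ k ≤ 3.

Take the total order v_0 < v_1 < v_2 < v_3 < v_4 on the vertex set. Then K (dimension 3) consists of the simplices:

  0-simplices (5): [v_0], [v_1], [v_2], [v_3], [v_4]
  1-simplices (10): [v_0,v_1], [v_0,v_2], [v_0,v_3], [v_0,v_4], [v_1,v_2], [v_1,v_3], [v_1,v_4], [v_2,v_3], [v_2,v_4], [v_3,v_4]
  2-simplices (10): [v_0,v_1,v_2], [v_0,v_1,v_3], [v_0,v_1,v_4], [v_0,v_2,v_3], [v_0,v_2,v_4], [v_0,v_3,v_4], [v_1,v_2,v_3], [v_1,v_2,v_4], [v_1,v_3,v_4], [v_2,v_3,v_4]
  3-simplices (5): [v_0,v_1,v_2,v_3], [v_0,v_1,v_2,v_4], [v_0,v_1,v_3,v_4], [v_0,v_2,v_3,v_4], [v_1,v_2,v_3,v_4]

giving chain groups C_0 ≅ Z^5, C_1 ≅ Z^10, C_2 ≅ Z^10, C_3 ≅ Z^5.

∂_1: C_1 → C_0 sends each edge [p,q] (with p < q) to q − p.
The resulting 5×10 matrix has rank 4, and its Smith normal form has invariant factors (1,1,1,1).

Boundary ∂_2: C_2 → C_1 maps a triangle to the signed sum of its edges. For instance
  ∂[v_0,v_2,v_3] = [v_2,v_3] − [v_0,v_3] + [v_0,v_2],
  ∂[v_1,v_3,v_4] = [v_3,v_4] − [v_1,v_4] + [v_1,v_3].
The resulting 10×10 matrix has rank 6, and its Smith normal form has invariant factors (1,1,1,1,1,1).

∂_3: C_3 → C_2 sends each 3-simplex σ to the alternating sum Σ_i (−1)^i (σ with its i-th vertex removed). For instance
  ∂[v_0,v_1,v_2,v_4] = [v_1,v_2,v_4] − [v_0,v_2,v_4] + [v_0,v_1,v_4] − [v_0,v_1,v_2],
  ∂[v_0,v_2,v_3,v_4] = [v_2,v_3,v_4] − [v_0,v_3,v_4] + [v_0,v_2,v_4] − [v_0,v_2,v_3].
The resulting 10×5 matrix has rank 4, and its Smith normal form has invariant factors (1,1,1,1).

From H_k ≅ ker(∂_k) / im(∂_{k+1}) we obtain:

  H_0: rank C_0 − rank ∂_1 = 5 − 4 = 1, and the invariant factors of ∂_1 are all 1, so H_0 ≅ Z.
  H_1: rank ker ∂_1 − rank ∂_2 = (10 − 4) − 6 = 0, and the invariant factors of ∂_2 are all 1, so H_1 ≅ 0.
  H_2: rank ker ∂_2 − rank ∂_3 = (10 − 6) − 4 = 0, and the invariant factors of ∂_3 are all 1, so H_2 ≅ 0.
  H_3: rank ker ∂_3 − rank ∂_4 = (5 − 4) − 0 = 1, and there is no ∂_4, so H_3 ≅ Z.

H_0 = Z,  H_1 = 0,  H_2 = 0,  H_3 = Z.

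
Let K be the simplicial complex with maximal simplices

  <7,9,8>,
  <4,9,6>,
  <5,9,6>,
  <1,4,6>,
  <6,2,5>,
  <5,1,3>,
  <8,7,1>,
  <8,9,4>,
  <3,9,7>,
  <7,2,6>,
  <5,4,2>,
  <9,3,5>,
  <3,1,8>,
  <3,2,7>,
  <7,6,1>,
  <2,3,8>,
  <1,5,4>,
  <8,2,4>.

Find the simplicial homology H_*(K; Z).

H_0 ≅ Z,  H_1 ≅ Z ⊕ Z/2Z,  H_2 = 0.

Order the vertices as 1 < 2 < 3 < 4 < 5 < 6 < 7 < 8 < 9. Listing each simplex with vertices in this order, K has dimension 2 with simplices:

  0-simplices (9): [1], [2], [3], [4], [5], [6], [7], [8], [9]
  1-simplices (27): (27 of them)
  2-simplices (18): [1,3,5], [1,3,8], [1,4,5], [1,4,6], [1,6,7], [1,7,8], [2,3,7], [2,3,8], [2,4,5], [2,4,8], [2,5,6], [2,6,7], [3,5,9], [3,7,9], [4,6,9], [4,8,9], [5,6,9], [7,8,9]

so the chain groups are C_0 ≅ Z^9, C_1 ≅ Z^27, C_2 ≅ Z^18.

∂_1: C_1 → C_0 is given by ∂[p,q] = [q] − [p].
The 9×27 boundary matrix has rank 8 and Smith normal form diag(1,1,1,1,1,1,1,1).

Boundary ∂_2: C_2 → C_1 acts by ∂[p,q,r] = [q,r] − [p,r] + [p,q]. For instance
  ∂[3,7,9] = [7,9] − [3,9] + [3,7],
  ∂[2,4,5] = [4,5] − [2,5] + [2,4].
The resulting 27×18 matrix has rank 18, and its Smith normal form has invariant factors (1,1,1,1,1,1,1,1,1,1,1,1,1,1,1,1,1,2).

From H_k ≅ ker(∂_k) / im(∂_{k+1}) we obtain:

  H_0: rank C_0 − rank ∂_1 = 9 − 8 = 1, and the invariant factors of ∂_1 are all 1, so H_0 = Z.
  H_1: rank ker ∂_1 − rank ∂_2 = (27 − 8) − 18 = 1, and ∂_2 has invariant factor 2 > 1, so H_1 = Z ⊕ Z/2Z.
  H_2: rank ker ∂_2 − rank ∂_3 = (18 − 18) − 0 = 0, and there is no ∂_3, so H_2 = 0.

As a check, the Euler characteristic is 9 − 27 + 18 = 0, which agrees with 1 − 1 + 0 = 0.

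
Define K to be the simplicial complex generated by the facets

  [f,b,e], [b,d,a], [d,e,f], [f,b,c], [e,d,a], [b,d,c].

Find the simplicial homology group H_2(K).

K has 6 vertices, 12 edges, 6 triangles.
rank ∂_2 = 6, rank ∂_3 = 0 ⇒ b_2 = 6 − 6 − 0 = 0. So H_2 ≅ 0.

H_2 = 0.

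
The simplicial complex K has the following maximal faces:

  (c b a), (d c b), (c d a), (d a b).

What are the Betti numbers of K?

b_0 = 1, b_1 = 0, b_2 = 1.

We work with the vertex ordering a < b < c < d. The simplices of K, each written with vertices in increasing order, are:

  0-simplices (4): a, b, c, d
  1-simplices (6): ab, ac, ad, bc, bd, cd
  2-simplices (4): abc, abd, acd, bcd

giving chain groups C_0 ≅ Z^4, C_1 ≅ Z^6, C_2 ≅ Z^4.

Boundary ∂_1: C_1 → C_0 maps an edge to its endpoints' difference, ∂[p,q] = q − p.
This gives a 4×6 integer matrix of rank 3; reducing to Smith normal form yields diagonal entries (1,1,1).

∂_2: C_2 → C_1 sends each 2-simplex [p,q,r] to [q,r] − [p,r] + [p,q]. For instance
  ∂bcd = cd − bd + bc,
  ∂abd = bd − ad + ab.
The resulting 6×4 matrix has rank 3, and its Smith normal form has invariant factors (1,1,1).

From H_k ≅ ker(∂_k) / im(∂_{k+1}) we obtain:

  H_0: rank C_0 − rank ∂_1 = 4 − 3 = 1, and the invariant factors of ∂_1 are all 1, so H_0 ≅ Z.
  H_1: rank ker ∂_1 − rank ∂_2 = (6 − 3) − 3 = 0, and the invariant factors of ∂_2 are all 1, so H_1 ≅ 0.
  H_2: rank ker ∂_2 − rank ∂_3 = (4 − 3) − 0 = 1, and there is no ∂_3, so H_2 ≅ Z.

Hence the Betti numbers are b_0 = 1, b_1 = 0, b_2 = 1.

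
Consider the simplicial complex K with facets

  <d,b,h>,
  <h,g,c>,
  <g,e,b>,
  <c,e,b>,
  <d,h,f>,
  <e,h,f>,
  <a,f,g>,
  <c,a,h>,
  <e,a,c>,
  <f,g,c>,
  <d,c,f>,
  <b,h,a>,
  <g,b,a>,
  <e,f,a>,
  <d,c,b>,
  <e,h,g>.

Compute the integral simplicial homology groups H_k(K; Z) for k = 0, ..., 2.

Order the vertices as a < b < c < d < e < f < g < h. Listing each simplex with vertices in this order, K has dimension 2 with simplices:

  0-simplices (8): a, b, c, d, e, f, g, h
  1-simplices (24): ab, ac, ae, af, ag, ah, bc, bd, be, bg, bh, cd, ce, cf, cg, ch, df, dh, ef, eg, eh, fg, fh, gh
  2-simplices (16): abg, abh, ace, ach, aef, afg, bcd, bce, bdh, beg, cdf, cfg, cgh, dfh, efh, egh

giving chain groups C_0 ≅ Z^8, C_1 ≅ Z^24, C_2 ≅ Z^16.

∂_1: C_1 → C_0 is given by ∂[p,q] = [q] − [p]. For instance
  ∂bh = h − b.
The resulting 8×24 matrix has rank 7, and its Smith normal form has invariant factors (1,1,1,1,1,1,1).

The boundary map ∂_2: C_2 → C_1 sends each 2-simplex [p,q,r] to [q,r] − [p,r] + [p,q]. For instance
  ∂cfg = fg − cg + cf,
  ∂efh = fh − eh + ef.
The resulting 24×16 matrix has rank 15, and its Smith normal form has invariant factors (1,1,1,1,1,1,1,1,1,1,1,1,1,1,1).

Computing H_k = (kernel of ∂_k) / (image of ∂_{k+1}):

  H_0: rank C_0 − rank ∂_1 = 8 − 7 = 1, and the invariant factors of ∂_1 are all 1, so H_0 ≅ Z.
  H_1: rank ker ∂_1 − rank ∂_2 = (24 − 7) − 15 = 2, and the invariant factors of ∂_2 are all 1, so H_1 ≅ Z^2.
  H_2: rank ker ∂_2 − rank ∂_3 = (16 − 15) − 0 = 1, and there is no ∂_3, so H_2 ≅ Z.

H_0 = Z,  H_1 = Z^2,  H_2 = Z.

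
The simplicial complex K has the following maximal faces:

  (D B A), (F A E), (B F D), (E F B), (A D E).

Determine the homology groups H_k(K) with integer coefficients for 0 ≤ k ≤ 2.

H_0 = Z,  H_1 = Z,  H_2 = 0.

Order the vertices as A < B < D < E < F. Listing each simplex with vertices in this order, K has dimension 2 with simplices:

  0-simplices (5): A, B, D, E, F
  1-simplices (10): AB, AD, AE, AF, BD, BE, BF, DE, DF, EF
  2-simplices (5): ABD, ADE, AEF, BDF, BEF

Hence C_0 ≅ Z^5, C_1 ≅ Z^10, C_2 ≅ Z^5.

Boundary ∂_1: C_1 → C_0 is given by ∂[p,q] = [q] − [p].
As a 5×10 matrix over Z this has rank 4, with invariant factors (1,1,1,1).

Boundary ∂_2: C_2 → C_1 acts by ∂[p,q,r] = [q,r] − [p,r] + [p,q]. For instance
  ∂ABD = BD − AD + AB,
  ∂AEF = EF − AF + AE.
The resulting 10×5 matrix has rank 5, and its Smith normal form has invariant factors (1,1,1,1,1).

From H_k ≅ ker(∂_k) / im(∂_{k+1}) we obtain:

  H_0: rank C_0 − rank ∂_1 = 5 − 4 = 1, and the invariant factors of ∂_1 are all 1, so H_0 ≅ Z.
  H_1: rank ker ∂_1 − rank ∂_2 = (10 − 4) − 5 = 1, and the invariant factors of ∂_2 are all 1, so H_1 ≅ Z.
  H_2: rank ker ∂_2 − rank ∂_3 = (5 − 5) − 0 = 0, and there is no ∂_3, so H_2 ≅ 0.

(K is a triangulation of the Möbius band.)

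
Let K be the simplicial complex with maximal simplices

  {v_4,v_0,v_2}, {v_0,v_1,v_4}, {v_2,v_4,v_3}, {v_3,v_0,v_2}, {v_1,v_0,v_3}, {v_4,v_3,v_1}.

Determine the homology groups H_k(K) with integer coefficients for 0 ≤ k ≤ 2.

Take the total order v_0 < v_1 < v_2 < v_3 < v_4 on the vertex set. Then K (dimension 2) consists of the simplices:

  0-simplices (5): [v_0], [v_1], [v_2], [v_3], [v_4]
  1-simplices (9): [v_0,v_1], [v_0,v_2], [v_0,v_3], [v_0,v_4], [v_1,v_3], [v_1,v_4], [v_2,v_3], [v_2,v_4], [v_3,v_4]
  2-simplices (6): [v_0,v_1,v_3], [v_0,v_1,v_4], [v_0,v_2,v_3], [v_0,v_2,v_4], [v_1,v_3,v_4], [v_2,v_3,v_4]

so the chain groups are C_0 ≅ Z^5, C_1 ≅ Z^9, C_2 ≅ Z^6.

∂_1: C_1 → C_0 maps an edge to its endpoints' difference, ∂[p,q] = q − p. For instance
  ∂[v_0,v_1] = [v_1] − [v_0].
The 5×9 boundary matrix has rank 4 and Smith normal form diag(1,1,1,1).

∂_2: C_2 → C_1 sends each 2-simplex [p,q,r] to [q,r] − [p,r] + [p,q]. For instance
  ∂[v_0,v_2,v_3] = [v_2,v_3] − [v_0,v_3] + [v_0,v_2],
  ∂[v_0,v_2,v_4] = [v_2,v_4] − [v_0,v_4] + [v_0,v_2].
The resulting 9×6 matrix has rank 5, and its Smith normal form has invariant factors (1,1,1,1,1).

Now H_k = ker ∂_k / im ∂_{k+1}, so:

  H_0: rank C_0 − rank ∂_1 = 5 − 4 = 1, and the invariant factors of ∂_1 are all 1, so H_0 = Z.
  H_1: rank ker ∂_1 − rank ∂_2 = (9 − 4) − 5 = 0, and the invariant factors of ∂_2 are all 1, so H_1 = 0.
  H_2: rank ker ∂_2 − rank ∂_3 = (6 − 5) − 0 = 1, and there is no ∂_3, so H_2 = Z.

(K is a triangulation of the 2-sphere S^2.)

H_0 ≅ Z,  H_1 = 0,  H_2 ≅ Z.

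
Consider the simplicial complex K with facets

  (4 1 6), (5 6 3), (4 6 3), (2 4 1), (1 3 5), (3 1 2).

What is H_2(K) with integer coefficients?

H_2 ≅ 0.

K has 6 vertices, 12 edges, 6 triangles.
rank ∂_2 = 6, rank ∂_3 = 0 ⇒ b_2 = 6 − 6 − 0 = 0. So H_2 = 0.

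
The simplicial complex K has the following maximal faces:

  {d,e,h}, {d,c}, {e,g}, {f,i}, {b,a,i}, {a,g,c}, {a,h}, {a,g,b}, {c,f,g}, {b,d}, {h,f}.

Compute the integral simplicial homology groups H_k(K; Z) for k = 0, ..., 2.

Order the vertices as a < b < c < d < e < f < g < h < i. Listing each simplex with vertices in this order, K has dimension 2 with simplices:

  0-simplices (9): a, b, c, d, e, f, g, h, i
  1-simplices (18): ab, ac, ag, ah, ai, bd, bg, bi, cd, cf, cg, de, dh, eg, eh, fg, fh, fi
  2-simplices (5): abg, abi, acg, cfg, deh

so the chain groups are C_0 ≅ Z^9, C_1 ≅ Z^18, C_2 ≅ Z^5.

Boundary ∂_1: C_1 → C_0 maps an edge to its endpoints' difference, ∂[p,q] = q − p. For instance
  ∂ac = c − a.
This gives a 9×18 integer matrix of rank 8; reducing to Smith normal form yields diagonal entries (1,1,1,1,1,1,1,1).

The boundary map ∂_2: C_2 → C_1 sends each 2-simplex [p,q,r] to [q,r] − [p,r] + [p,q]. For instance
  ∂deh = eh − dh + de,
  ∂acg = cg − ag + ac.
The resulting 18×5 matrix has rank 5, and its Smith normal form has invariant factors (1,1,1,1,1).

From H_k ≅ ker(∂_k) / im(∂_{k+1}) we obtain:

  H_0: rank C_0 − rank ∂_1 = 9 − 8 = 1, and the invariant factors of ∂_1 are all 1, so H_0 ≅ Z.
  H_1: rank ker ∂_1 − rank ∂_2 = (18 − 8) − 5 = 5, and the invariant factors of ∂_2 are all 1, so H_1 ≅ Z^5.
  H_2: rank ker ∂_2 − rank ∂_3 = (5 − 5) − 0 = 0, and there is no ∂_3, so H_2 ≅ 0.

H_0 = Z,  H_1 = Z^5,  H_2 = 0.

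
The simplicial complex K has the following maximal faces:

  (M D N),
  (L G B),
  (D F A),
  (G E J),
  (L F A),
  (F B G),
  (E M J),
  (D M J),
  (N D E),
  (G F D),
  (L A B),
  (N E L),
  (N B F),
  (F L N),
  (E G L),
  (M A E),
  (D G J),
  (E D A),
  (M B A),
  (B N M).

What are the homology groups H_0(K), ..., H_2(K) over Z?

H_0 = Z,  H_1 = Z ⊕ Z/2,  H_2 = 0.

Order the vertices as A < B < D < E < F < G < J < L < M < N. Listing each simplex with vertices in this order, K has dimension 2 with simplices:

  0-simplices (10): A, B, D, E, F, G, J, L, M, N
  1-simplices (30): AB, AD, AE, AF, AL, AM, BF, BG, BL, BM, BN, DE, DF, DG, DJ, DM, DN, EG, EJ, EL, EM, EN, FG, FL, FN, GJ, GL, JM, LN, MN
  2-simplices (20): ABL, ABM, ADE, ADF, AEM, AFL, BFG, BFN, BGL, BMN, DEN, DFG, DGJ, DJM, DMN, EGJ, EGL, EJM, ELN, FLN

giving chain groups C_0 ≅ Z^10, C_1 ≅ Z^30, C_2 ≅ Z^20.

Boundary ∂_1: C_1 → C_0 is given by ∂[p,q] = [q] − [p].
The 10×30 boundary matrix has rank 9 and Smith normal form diag(1,1,1,1,1,1,1,1,1).

∂_2: C_2 → C_1 maps a triangle to the signed sum of its edges. For instance
  ∂BFG = FG − BG + BF,
  ∂ABM = BM − AM + AB.
As a 30×20 matrix over Z this has rank 20, with invariant factors (1,1,1,1,1,1,1,1,1,1,1,1,1,1,1,1,1,1,1,2).

From H_k ≅ ker(∂_k) / im(∂_{k+1}) we obtain:

  H_0: rank C_0 − rank ∂_1 = 10 − 9 = 1, and the invariant factors of ∂_1 are all 1, so H_0 ≅ Z.
  H_1: rank ker ∂_1 − rank ∂_2 = (30 − 9) − 20 = 1, and ∂_2 has invariant factor 2 > 1, so H_1 ≅ Z ⊕ Z/2.
  H_2: rank ker ∂_2 − rank ∂_3 = (20 − 20) − 0 = 0, and there is no ∂_3, so H_2 ≅ 0.

(K is a triangulation of the Klein bottle.)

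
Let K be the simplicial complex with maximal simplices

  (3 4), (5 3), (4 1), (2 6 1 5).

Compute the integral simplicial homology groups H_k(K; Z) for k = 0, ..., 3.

H_0 ≅ Z,  H_1 ≅ Z,  H_2 = 0,  H_3 = 0.

Take the total order 1 < 2 < 3 < 4 < 5 < 6 on the vertex set. Then K (dimension 3) consists of the simplices:

  0-simplices (6): [1], [2], [3], [4], [5], [6]
  1-simplices (9): [1,2], [1,4], [1,5], [1,6], [2,5], [2,6], [3,4], [3,5], [5,6]
  2-simplices (4): [1,2,5], [1,2,6], [1,5,6], [2,5,6]
  3-simplices (1): [1,2,5,6]

giving chain groups C_0 ≅ Z^6, C_1 ≅ Z^9, C_2 ≅ Z^4, C_3 ≅ Z^1.

Boundary ∂_1: C_1 → C_0 sends each edge [p,q] (with p < q) to q − p.
This gives a 6×9 integer matrix of rank 5; reducing to Smith normal form yields diagonal entries (1,1,1,1,1).

The boundary map ∂_2: C_2 → C_1 acts by ∂[p,q,r] = [q,r] − [p,r] + [p,q]. For instance
  ∂[1,5,6] = [5,6] − [1,6] + [1,5],
  ∂[1,2,6] = [2,6] − [1,6] + [1,2].
The 9×4 boundary matrix has rank 3 and Smith normal form diag(1,1,1).

∂_3: C_3 → C_2 sends each 3-simplex σ to the alternating sum Σ_i (−1)^i (σ with its i-th vertex removed). For instance
  ∂[1,2,5,6] = [2,5,6] − [1,5,6] + [1,2,6] − [1,2,5].
The resulting 4×1 matrix has rank 1, and its Smith normal form has invariant factors (1).

From H_k ≅ ker(∂_k) / im(∂_{k+1}) we obtain:

  H_0: rank C_0 − rank ∂_1 = 6 − 5 = 1, and the invariant factors of ∂_1 are all 1, so H_0 ≅ Z.
  H_1: rank ker ∂_1 − rank ∂_2 = (9 − 5) − 3 = 1, and the invariant factors of ∂_2 are all 1, so H_1 ≅ Z.
  H_2: rank ker ∂_2 − rank ∂_3 = (4 − 3) − 1 = 0, and the invariant factors of ∂_3 are all 1, so H_2 ≅ 0.
  H_3: rank ker ∂_3 − rank ∂_4 = (1 − 1) − 0 = 0, and there is no ∂_4, so H_3 ≅ 0.

As a check, the Euler characteristic is 6 − 9 + 4 − 1 = 0, which agrees with 1 − 1 + 0 − 0 = 0.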